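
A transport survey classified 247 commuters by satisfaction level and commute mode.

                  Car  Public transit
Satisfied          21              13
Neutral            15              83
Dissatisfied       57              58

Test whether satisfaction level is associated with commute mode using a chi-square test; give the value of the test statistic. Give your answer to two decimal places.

36.22

Row totals: 34, 98, 115. Column totals: 93, 154. Grand total N = 247.
Expected counts (row total × column total / N):
  Satisfied, Car: 34×93/247 = 12.802
  Satisfied, Public transit: 34×154/247 = 21.198
  Neutral, Car: 98×93/247 = 36.899
  Neutral, Public transit: 98×154/247 = 61.101
  Dissatisfied, Car: 115×93/247 = 43.300
  Dissatisfied, Public transit: 115×154/247 = 71.700
Contributions (O − E)²/E:
  (21 − 12.802)²/12.802 = 5.2497
  (13 − 21.198)²/21.198 = 3.1705
  (15 − 36.899)²/36.899 = 12.9967
  (83 − 61.101)²/61.101 = 7.8487
  (57 − 43.300)²/43.300 = 4.3346
  (58 − 71.700)²/71.700 = 2.6177
χ² = 5.2497 + 3.1705 + 12.9967 + 7.8487 + 4.3346 + 2.6177 = 36.22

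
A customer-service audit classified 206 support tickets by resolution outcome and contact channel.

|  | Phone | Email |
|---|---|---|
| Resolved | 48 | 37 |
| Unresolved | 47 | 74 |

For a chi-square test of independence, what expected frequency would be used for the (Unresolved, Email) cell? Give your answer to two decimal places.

Row total (Unresolved) = 121; column total (Email) = 111; grand total N = 206.
Expected count = (row total × column total) / N = 121 × 111 / 206 = 65.20.

65.20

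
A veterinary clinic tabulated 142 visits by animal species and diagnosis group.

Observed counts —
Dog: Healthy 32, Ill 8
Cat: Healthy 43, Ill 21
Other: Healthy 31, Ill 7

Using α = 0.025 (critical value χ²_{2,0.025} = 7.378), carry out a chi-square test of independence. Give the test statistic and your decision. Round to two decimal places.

Row totals: 40, 64, 38. Column totals: 106, 36. Grand total N = 142.
Expected counts (row total × column total / N):
  Dog, Healthy: 40×106/142 = 29.859
  Dog, Ill: 40×36/142 = 10.141
  Cat, Healthy: 64×106/142 = 47.775
  Cat, Ill: 64×36/142 = 16.225
  Other, Healthy: 38×106/142 = 28.366
  Other, Ill: 38×36/142 = 9.634
Contributions (O − E)²/E:
  (32 − 29.859)²/29.859 = 0.1535
  (8 − 10.141)²/10.141 = 0.4520
  (43 − 47.775)²/47.775 = 0.4773
  (21 − 16.225)²/16.225 = 1.4053
  (31 − 28.366)²/28.366 = 0.2446
  (7 − 9.634)²/9.634 = 0.7202
χ² = 0.1535 + 0.4520 + 0.4773 + 1.4053 + 0.2446 + 0.7202 = 3.45
df = (3−1)(2−1) = 2. Since 3.45 < 7.378, fail to reject the null hypothesis of independence at α = 0.025.

3.45; fail to reject H₀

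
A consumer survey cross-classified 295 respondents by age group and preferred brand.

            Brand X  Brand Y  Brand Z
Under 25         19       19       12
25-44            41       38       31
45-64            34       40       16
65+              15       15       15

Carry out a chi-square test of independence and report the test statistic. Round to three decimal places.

5.363

Row totals: 50, 110, 90, 45. Column totals: 109, 112, 74. Grand total N = 295.
Expected counts (row total × column total / N):
  Under 25, Brand X: 50×109/295 = 18.4746
  Under 25, Brand Y: 50×112/295 = 18.9831
  Under 25, Brand Z: 50×74/295 = 12.5424
  25-44, Brand X: 110×109/295 = 40.6441
  25-44, Brand Y: 110×112/295 = 41.7627
  25-44, Brand Z: 110×74/295 = 27.5932
  45-64, Brand X: 90×109/295 = 33.2542
  45-64, Brand Y: 90×112/295 = 34.1695
  45-64, Brand Z: 90×74/295 = 22.5763
  65+, Brand X: 45×109/295 = 16.6271
  65+, Brand Y: 45×112/295 = 17.0847
  65+, Brand Z: 45×74/295 = 11.2881
Contributions (O − E)²/E:
  (19 − 18.4746)²/18.4746 = 0.0149
  (19 − 18.9831)²/18.9831 = 0.0000
  (12 − 12.5424)²/12.5424 = 0.0235
  (41 − 40.6441)²/40.6441 = 0.0031
  (38 − 41.7627)²/41.7627 = 0.3390
  (31 − 27.5932)²/27.5932 = 0.4206
  (34 − 33.2542)²/33.2542 = 0.0167
  (40 − 34.1695)²/34.1695 = 0.9949
  (16 − 22.5763)²/22.5763 = 1.9156
  (15 − 16.6271)²/16.6271 = 0.1592
  (15 − 17.0847)²/17.0847 = 0.2544
  (15 − 11.2881)²/11.2881 = 1.2206
χ² = 0.0149 + 0.0000 + 0.0235 + 0.0031 + 0.3390 + 0.4206 + 0.0167 + 0.9949 + 1.9156 + 0.1592 + 0.2544 + 1.2206 = 5.363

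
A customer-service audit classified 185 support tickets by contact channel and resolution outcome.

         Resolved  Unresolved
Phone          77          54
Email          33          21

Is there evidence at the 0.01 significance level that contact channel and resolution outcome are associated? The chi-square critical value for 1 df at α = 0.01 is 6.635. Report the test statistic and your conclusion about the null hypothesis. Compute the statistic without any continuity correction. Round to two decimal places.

0.09; fail to reject H₀

Row totals: 131, 54. Column totals: 110, 75. Grand total N = 185.
Expected counts (row total × column total / N):
  Phone, Resolved: 131×110/185 = 77.892
  Phone, Unresolved: 131×75/185 = 53.108
  Email, Resolved: 54×110/185 = 32.108
  Email, Unresolved: 54×75/185 = 21.892
Contributions (O − E)²/E:
  (77 − 77.892)²/77.892 = 0.0102
  (54 − 53.108)²/53.108 = 0.0150
  (33 − 32.108)²/32.108 = 0.0248
  (21 − 21.892)²/21.892 = 0.0363
χ² = 0.0102 + 0.0150 + 0.0248 + 0.0363 = 0.09
df = (2−1)(2−1) = 1. Since 0.09 < 6.635, fail to reject the null hypothesis of independence at α = 0.01.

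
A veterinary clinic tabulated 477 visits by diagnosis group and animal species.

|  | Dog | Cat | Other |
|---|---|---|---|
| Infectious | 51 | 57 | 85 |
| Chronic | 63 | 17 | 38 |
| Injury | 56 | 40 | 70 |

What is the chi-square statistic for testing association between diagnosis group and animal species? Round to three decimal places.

24.934

Row totals: 193, 118, 166. Column totals: 170, 114, 193. Grand total N = 477.
Expected counts (row total × column total / N):
  Infectious, Dog: 193×170/477 = 68.7841
  Infectious, Cat: 193×114/477 = 46.1258
  Infectious, Other: 193×193/477 = 78.0901
  Chronic, Dog: 118×170/477 = 42.0545
  Chronic, Cat: 118×114/477 = 28.2013
  Chronic, Other: 118×193/477 = 47.7442
  Injury, Dog: 166×170/477 = 59.1614
  Injury, Cat: 166×114/477 = 39.6730
  Injury, Other: 166×193/477 = 67.1656
Contributions (O − E)²/E:
  (51 − 68.7841)²/68.7841 = 4.5981
  (57 − 46.1258)²/46.1258 = 2.5636
  (85 − 78.0901)²/78.0901 = 0.6114
  (63 − 42.0545)²/42.0545 = 10.4320
  (17 − 28.2013)²/28.2013 = 4.4491
  (38 − 47.7442)²/47.7442 = 1.9887
  (56 − 59.1614)²/59.1614 = 0.1689
  (40 − 39.6730)²/39.6730 = 0.0027
  (70 − 67.1656)²/67.1656 = 0.1196
χ² = 4.5981 + 2.5636 + 0.6114 + 10.4320 + 4.4491 + 1.9887 + 0.1689 + 0.0027 + 0.1196 = 24.934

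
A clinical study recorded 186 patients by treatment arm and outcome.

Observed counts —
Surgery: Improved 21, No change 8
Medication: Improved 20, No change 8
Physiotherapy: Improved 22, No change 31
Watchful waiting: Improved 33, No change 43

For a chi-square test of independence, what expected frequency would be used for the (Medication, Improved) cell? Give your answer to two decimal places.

14.45

Row total (Medication) = 28; column total (Improved) = 96; grand total N = 186.
Expected count = (row total × column total) / N = 28 × 96 / 186 = 14.45.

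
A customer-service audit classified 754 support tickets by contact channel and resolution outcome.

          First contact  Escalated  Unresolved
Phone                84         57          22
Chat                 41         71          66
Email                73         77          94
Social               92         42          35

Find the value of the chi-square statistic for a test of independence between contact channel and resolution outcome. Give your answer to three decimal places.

Row totals: 163, 178, 244, 169. Column totals: 290, 247, 217. Grand total N = 754.
Expected counts (row total × column total / N):
  Phone, First contact: 163×290/754 = 62.69231
  Phone, Escalated: 163×247/754 = 53.39655
  Phone, Unresolved: 163×217/754 = 46.91114
  Chat, First contact: 178×290/754 = 68.46154
  Chat, Escalated: 178×247/754 = 58.31034
  Chat, Unresolved: 178×217/754 = 51.22812
  Email, First contact: 244×290/754 = 93.84615
  Email, Escalated: 244×247/754 = 79.93103
  Email, Unresolved: 244×217/754 = 70.22281
  Social, First contact: 169×290/754 = 65.00000
  Social, Escalated: 169×247/754 = 55.36207
  Social, Unresolved: 169×217/754 = 48.63793
Contributions (O − E)²/E:
  (84 − 62.69231)²/62.69231 = 7.2420
  (57 − 53.39655)²/53.39655 = 0.2432
  (22 − 46.91114)²/46.91114 = 13.2285
  (41 − 68.46154)²/68.46154 = 11.0155
  (71 − 58.31034)²/58.31034 = 2.7616
  (66 − 51.22812)²/51.22812 = 4.2595
  (73 − 93.84615)²/93.84615 = 4.6306
  (77 − 79.93103)²/79.93103 = 0.1075
  (94 − 70.22281)²/70.22281 = 8.0509
  (92 − 65.00000)²/65.00000 = 11.2154
  (42 − 55.36207)²/55.36207 = 3.2250
  (35 − 48.63793)²/48.63793 = 3.8240
χ² = 7.2420 + 0.2432 + 13.2285 + 11.0155 + 2.7616 + 4.2595 + 4.6306 + 0.1075 + 8.0509 + 11.2154 + 3.2250 + 3.8240 = 69.804

69.804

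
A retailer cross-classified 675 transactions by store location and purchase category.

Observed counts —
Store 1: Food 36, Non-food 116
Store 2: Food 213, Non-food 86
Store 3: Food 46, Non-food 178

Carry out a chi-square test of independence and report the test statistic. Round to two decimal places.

165.76

Row totals: 152, 299, 224. Column totals: 295, 380. Grand total N = 675.
Expected counts (row total × column total / N):
  Store 1, Food: 152×295/675 = 66.430
  Store 1, Non-food: 152×380/675 = 85.570
  Store 2, Food: 299×295/675 = 130.674
  Store 2, Non-food: 299×380/675 = 168.326
  Store 3, Food: 224×295/675 = 97.896
  Store 3, Non-food: 224×380/675 = 126.104
Contributions (O − E)²/E:
  (36 − 66.430)²/66.430 = 13.9393
  (116 − 85.570)²/85.570 = 10.8214
  (213 − 130.674)²/130.674 = 51.8662
  (86 − 168.326)²/168.326 = 40.2645
  (46 − 97.896)²/97.896 = 27.5108
  (178 − 126.104)²/126.104 = 21.3569
χ² = 13.9393 + 10.8214 + 51.8662 + 40.2645 + 27.5108 + 21.3569 = 165.76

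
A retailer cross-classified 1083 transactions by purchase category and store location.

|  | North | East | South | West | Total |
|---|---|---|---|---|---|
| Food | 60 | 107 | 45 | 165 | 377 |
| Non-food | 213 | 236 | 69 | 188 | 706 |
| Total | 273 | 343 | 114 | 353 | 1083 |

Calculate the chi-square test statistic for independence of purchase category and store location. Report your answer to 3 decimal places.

45.024

Grand total N = 1083.
Expected counts (row total × column total / N):
  Food, North: 377×273/1083 = 95.0332
  Food, East: 377×343/1083 = 119.4007
  Food, South: 377×114/1083 = 39.6842
  Food, West: 377×353/1083 = 122.8818
  Non-food, North: 706×273/1083 = 177.9668
  Non-food, East: 706×343/1083 = 223.5993
  Non-food, South: 706×114/1083 = 74.3158
  Non-food, West: 706×353/1083 = 230.1182
Contributions (O − E)²/E:
  (60 − 95.0332)²/95.0332 = 12.9147
  (107 − 119.4007)²/119.4007 = 1.2879
  (45 − 39.6842)²/39.6842 = 0.7121
  (165 − 122.8818)²/122.8818 = 14.4362
  (213 − 177.9668)²/177.9668 = 6.8964
  (236 − 223.5993)²/223.5993 = 0.6877
  (69 − 74.3158)²/74.3158 = 0.3802
  (188 − 230.1182)²/230.1182 = 7.7088
χ² = 12.9147 + 1.2879 + 0.7121 + 14.4362 + 6.8964 + 0.6877 + 0.3802 + 7.7088 = 45.024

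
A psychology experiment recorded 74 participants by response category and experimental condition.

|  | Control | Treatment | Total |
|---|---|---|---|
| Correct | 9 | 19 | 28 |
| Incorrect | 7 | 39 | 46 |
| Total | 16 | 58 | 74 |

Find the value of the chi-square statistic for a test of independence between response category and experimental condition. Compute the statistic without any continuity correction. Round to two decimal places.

Grand total N = 74.
Expected counts (row total × column total / N):
  Correct, Control: 28×16/74 = 6.054
  Correct, Treatment: 28×58/74 = 21.946
  Incorrect, Control: 46×16/74 = 9.946
  Incorrect, Treatment: 46×58/74 = 36.054
Contributions (O − E)²/E:
  (9 − 6.054)²/6.054 = 1.4336
  (19 − 21.946)²/21.946 = 0.3955
  (7 − 9.946)²/9.946 = 0.8726
  (39 − 36.054)²/36.054 = 0.2407
χ² = 1.4336 + 0.3955 + 0.8726 + 0.2407 = 2.94

2.94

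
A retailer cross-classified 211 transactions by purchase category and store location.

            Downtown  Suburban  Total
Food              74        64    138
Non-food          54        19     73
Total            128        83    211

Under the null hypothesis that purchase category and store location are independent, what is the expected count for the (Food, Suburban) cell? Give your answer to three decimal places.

Row total (Food) = 138; column total (Suburban) = 83; grand total N = 211.
Expected count = (row total × column total) / N = 138 × 83 / 211 = 54.284.

54.284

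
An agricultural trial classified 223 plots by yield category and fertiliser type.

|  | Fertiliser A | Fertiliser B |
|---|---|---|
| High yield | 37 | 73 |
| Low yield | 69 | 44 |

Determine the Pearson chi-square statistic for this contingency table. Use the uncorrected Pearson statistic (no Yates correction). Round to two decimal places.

16.81

Row totals: 110, 113. Column totals: 106, 117. Grand total N = 223.
Expected counts (row total × column total / N):
  High yield, Fertiliser A: 110×106/223 = 52.287
  High yield, Fertiliser B: 110×117/223 = 57.713
  Low yield, Fertiliser A: 113×106/223 = 53.713
  Low yield, Fertiliser B: 113×117/223 = 59.287
Contributions (O − E)²/E:
  (37 − 52.287)²/52.287 = 4.4694
  (73 − 57.713)²/57.713 = 4.0492
  (69 − 53.713)²/53.713 = 4.3508
  (44 − 59.287)²/59.287 = 3.9417
χ² = 4.4694 + 4.0492 + 4.3508 + 3.9417 = 16.81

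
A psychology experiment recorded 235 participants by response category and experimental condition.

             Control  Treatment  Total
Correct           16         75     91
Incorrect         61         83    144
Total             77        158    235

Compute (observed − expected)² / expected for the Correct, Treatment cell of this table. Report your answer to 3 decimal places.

3.120

Row total (Correct) = 91; column total (Treatment) = 158; N = 235.
Expected count E = 91 × 158 / 235 = 61.1830.
Contribution = (O − E)²/E = (75 − 61.1830)² / 61.1830 = 3.120.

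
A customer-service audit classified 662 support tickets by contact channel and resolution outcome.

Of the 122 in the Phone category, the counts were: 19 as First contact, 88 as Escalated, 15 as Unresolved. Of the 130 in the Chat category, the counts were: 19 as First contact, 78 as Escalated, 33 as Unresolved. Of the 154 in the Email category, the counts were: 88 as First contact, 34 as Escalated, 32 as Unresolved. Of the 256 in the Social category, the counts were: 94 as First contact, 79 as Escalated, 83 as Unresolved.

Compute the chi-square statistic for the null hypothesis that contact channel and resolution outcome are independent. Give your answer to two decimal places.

125.56

Row totals: 122, 130, 154, 256. Column totals: 220, 279, 163. Grand total N = 662.
Expected counts (row total × column total / N):
  Phone, First contact: 122×220/662 = 40.544
  Phone, Escalated: 122×279/662 = 51.417
  Phone, Unresolved: 122×163/662 = 30.039
  Chat, First contact: 130×220/662 = 43.202
  Chat, Escalated: 130×279/662 = 54.789
  Chat, Unresolved: 130×163/662 = 32.009
  Email, First contact: 154×220/662 = 51.178
  Email, Escalated: 154×279/662 = 64.903
  Email, Unresolved: 154×163/662 = 37.918
  Social, First contact: 256×220/662 = 85.076
  Social, Escalated: 256×279/662 = 107.891
  Social, Unresolved: 256×163/662 = 63.033
Contributions (O − E)²/E:
  (19 − 40.544)²/40.544 = 11.4479
  (88 − 51.417)²/51.417 = 26.0287
  (15 − 30.039)²/30.039 = 7.5293
  (19 − 43.202)²/43.202 = 13.5581
  (78 − 54.789)²/54.789 = 9.8332
  (33 − 32.009)²/32.009 = 0.0307
  (88 − 51.178)²/51.178 = 26.4930
  (34 − 64.903)²/64.903 = 14.7142
  (32 − 37.918)²/37.918 = 0.9236
  (94 − 85.076)²/85.076 = 0.9361
  (79 − 107.891)²/107.891 = 7.7364
  (83 − 63.033)²/63.033 = 6.3250
χ² = 11.4479 + 26.0287 + 7.5293 + 13.5581 + 9.8332 + 0.0307 + 26.4930 + 14.7142 + 0.9236 + 0.9361 + 7.7364 + 6.3250 = 125.56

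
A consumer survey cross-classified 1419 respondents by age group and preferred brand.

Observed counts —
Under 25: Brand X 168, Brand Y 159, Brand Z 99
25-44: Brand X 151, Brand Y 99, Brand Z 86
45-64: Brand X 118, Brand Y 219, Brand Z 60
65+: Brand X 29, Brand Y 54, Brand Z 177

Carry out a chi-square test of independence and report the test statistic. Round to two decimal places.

282.43

Row totals: 426, 336, 397, 260. Column totals: 466, 531, 422. Grand total N = 1419.
Expected counts (row total × column total / N):
  Under 25, Brand X: 426×466/1419 = 139.8985
  Under 25, Brand Y: 426×531/1419 = 159.4123
  Under 25, Brand Z: 426×422/1419 = 126.6892
  25-44, Brand X: 336×466/1419 = 110.3425
  25-44, Brand Y: 336×531/1419 = 125.7336
  25-44, Brand Z: 336×422/1419 = 99.9239
  45-64, Brand X: 397×466/1419 = 130.3749
  45-64, Brand Y: 397×531/1419 = 148.5603
  45-64, Brand Z: 397×422/1419 = 118.0648
  65+, Brand X: 260×466/1419 = 85.3841
  65+, Brand Y: 260×531/1419 = 97.2939
  65+, Brand Z: 260×422/1419 = 77.3221
Contributions (O − E)²/E:
  (168 − 139.8985)²/139.8985 = 5.6448
  (159 − 159.4123)²/159.4123 = 0.0011
  (99 − 126.6892)²/126.6892 = 6.0518
  (151 − 110.3425)²/110.3425 = 14.9809
  (99 − 125.7336)²/125.7336 = 5.6841
  (86 − 99.9239)²/99.9239 = 1.9402
  (118 − 130.3749)²/130.3749 = 1.1746
  (219 − 148.5603)²/148.5603 = 33.3989
  (60 − 118.0648)²/118.0648 = 28.5565
  (29 − 85.3841)²/85.3841 = 37.2337
  (54 − 97.2939)²/97.2939 = 19.2649
  (177 − 77.3221)²/77.3221 = 128.4973
χ² = 5.6448 + 0.0011 + 6.0518 + 14.9809 + 5.6841 + 1.9402 + 1.1746 + 33.3989 + 28.5565 + 37.2337 + 19.2649 + 128.4973 = 282.43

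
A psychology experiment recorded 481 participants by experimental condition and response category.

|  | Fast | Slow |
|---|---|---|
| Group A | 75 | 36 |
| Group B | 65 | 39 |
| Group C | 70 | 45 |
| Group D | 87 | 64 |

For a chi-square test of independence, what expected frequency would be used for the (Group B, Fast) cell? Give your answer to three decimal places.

Row total (Group B) = 104; column total (Fast) = 297; grand total N = 481.
Expected count = (row total × column total) / N = 104 × 297 / 481 = 64.216.

64.216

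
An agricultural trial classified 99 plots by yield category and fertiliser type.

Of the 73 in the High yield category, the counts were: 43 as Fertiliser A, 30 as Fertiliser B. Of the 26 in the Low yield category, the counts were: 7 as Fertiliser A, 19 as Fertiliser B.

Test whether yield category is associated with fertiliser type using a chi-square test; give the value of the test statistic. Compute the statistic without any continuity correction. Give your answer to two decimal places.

7.84

Row totals: 73, 26. Column totals: 50, 49. Grand total N = 99.
Expected counts (row total × column total / N):
  High yield, Fertiliser A: 73×50/99 = 36.869
  High yield, Fertiliser B: 73×49/99 = 36.131
  Low yield, Fertiliser A: 26×50/99 = 13.131
  Low yield, Fertiliser B: 26×49/99 = 12.869
Contributions (O − E)²/E:
  (43 − 36.869)²/36.869 = 1.0195
  (30 − 36.131)²/36.131 = 1.0404
  (7 − 13.131)²/13.131 = 2.8626
  (19 − 12.869)²/12.869 = 2.9209
χ² = 1.0195 + 1.0404 + 2.8626 + 2.9209 = 7.84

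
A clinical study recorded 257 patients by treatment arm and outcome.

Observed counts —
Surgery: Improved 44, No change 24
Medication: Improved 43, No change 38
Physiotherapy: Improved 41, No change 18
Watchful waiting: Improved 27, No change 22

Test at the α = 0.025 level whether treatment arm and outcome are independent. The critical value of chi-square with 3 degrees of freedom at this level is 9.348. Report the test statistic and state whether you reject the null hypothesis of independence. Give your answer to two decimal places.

4.95; fail to reject H₀

Row totals: 68, 81, 59, 49. Column totals: 155, 102. Grand total N = 257.
Expected counts (row total × column total / N):
  Surgery, Improved: 68×155/257 = 41.012
  Surgery, No change: 68×102/257 = 26.988
  Medication, Improved: 81×155/257 = 48.852
  Medication, No change: 81×102/257 = 32.148
  Physiotherapy, Improved: 59×155/257 = 35.584
  Physiotherapy, No change: 59×102/257 = 23.416
  Watchful waiting, Improved: 49×155/257 = 29.553
  Watchful waiting, No change: 49×102/257 = 19.447
Contributions (O − E)²/E:
  (44 − 41.012)²/41.012 = 0.2177
  (24 − 26.988)²/26.988 = 0.3308
  (43 − 48.852)²/48.852 = 0.7010
  (38 − 32.148)²/32.148 = 1.0653
  (41 − 35.584)²/35.584 = 0.8243
  (18 − 23.416)²/23.416 = 1.2527
  (27 − 29.553)²/29.553 = 0.2205
  (22 − 19.447)²/19.447 = 0.3352
χ² = 0.2177 + 0.3308 + 0.7010 + 1.0653 + 0.8243 + 1.2527 + 0.2205 + 0.3352 = 4.95
df = (4−1)(2−1) = 3. Since 4.95 < 9.348, fail to reject the null hypothesis of independence at α = 0.025.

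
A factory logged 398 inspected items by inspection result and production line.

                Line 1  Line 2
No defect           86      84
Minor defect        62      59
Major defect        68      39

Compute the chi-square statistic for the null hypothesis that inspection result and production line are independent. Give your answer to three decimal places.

Row totals: 170, 121, 107. Column totals: 216, 182. Grand total N = 398.
Expected counts (row total × column total / N):
  No defect, Line 1: 170×216/398 = 92.2613
  No defect, Line 2: 170×182/398 = 77.7387
  Minor defect, Line 1: 121×216/398 = 65.6683
  Minor defect, Line 2: 121×182/398 = 55.3317
  Major defect, Line 1: 107×216/398 = 58.0704
  Major defect, Line 2: 107×182/398 = 48.9296
Contributions (O − E)²/E:
  (86 − 92.2613)²/92.2613 = 0.4249
  (84 − 77.7387)²/77.7387 = 0.5043
  (62 − 65.6683)²/65.6683 = 0.2049
  (59 − 55.3317)²/55.3317 = 0.2432
  (68 − 58.0704)²/58.0704 = 1.6979
  (39 − 48.9296)²/48.9296 = 2.0151
χ² = 0.4249 + 0.5043 + 0.2049 + 0.2432 + 1.6979 + 2.0151 = 5.090

5.090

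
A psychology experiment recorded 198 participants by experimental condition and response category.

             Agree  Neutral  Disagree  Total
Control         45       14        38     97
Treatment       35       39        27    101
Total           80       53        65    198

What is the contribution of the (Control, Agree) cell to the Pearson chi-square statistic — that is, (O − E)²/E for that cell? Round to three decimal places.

0.861

Row total (Control) = 97; column total (Agree) = 80; N = 198.
Expected count E = 97 × 80 / 198 = 39.1919.
Contribution = (O − E)²/E = (45 − 39.1919)² / 39.1919 = 0.861.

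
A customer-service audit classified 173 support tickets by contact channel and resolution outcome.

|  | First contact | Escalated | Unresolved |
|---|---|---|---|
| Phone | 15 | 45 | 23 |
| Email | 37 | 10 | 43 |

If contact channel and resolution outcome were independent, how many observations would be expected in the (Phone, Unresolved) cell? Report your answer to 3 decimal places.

Row total (Phone) = 83; column total (Unresolved) = 66; grand total N = 173.
Expected count = (row total × column total) / N = 83 × 66 / 173 = 31.665.

31.665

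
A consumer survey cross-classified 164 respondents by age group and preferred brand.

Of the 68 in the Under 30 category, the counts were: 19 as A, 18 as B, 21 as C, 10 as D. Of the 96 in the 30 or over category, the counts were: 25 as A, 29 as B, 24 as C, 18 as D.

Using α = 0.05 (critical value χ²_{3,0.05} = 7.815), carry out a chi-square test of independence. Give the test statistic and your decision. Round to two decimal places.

1.13; fail to reject H₀

Row totals: 68, 96. Column totals: 44, 47, 45, 28. Grand total N = 164.
Expected counts (row total × column total / N):
  Under 30, A: 68×44/164 = 18.244
  Under 30, B: 68×47/164 = 19.488
  Under 30, C: 68×45/164 = 18.659
  Under 30, D: 68×28/164 = 11.610
  30 or over, A: 96×44/164 = 25.756
  30 or over, B: 96×47/164 = 27.512
  30 or over, C: 96×45/164 = 26.341
  30 or over, D: 96×28/164 = 16.390
Contributions (O − E)²/E:
  (19 − 18.244)²/18.244 = 0.0313
  (18 − 19.488)²/19.488 = 0.1136
  (21 − 18.659)²/18.659 = 0.2937
  (10 − 11.610)²/11.610 = 0.2233
  (25 − 25.756)²/25.756 = 0.0222
  (29 − 27.512)²/27.512 = 0.0805
  (24 − 26.341)²/26.341 = 0.2081
  (18 − 16.390)²/16.390 = 0.1582
χ² = 0.0313 + 0.1136 + 0.2937 + 0.2233 + 0.0222 + 0.0805 + 0.2081 + 0.1582 = 1.13
df = (2−1)(4−1) = 3. Since 1.13 < 7.815, fail to reject the null hypothesis of independence at α = 0.05.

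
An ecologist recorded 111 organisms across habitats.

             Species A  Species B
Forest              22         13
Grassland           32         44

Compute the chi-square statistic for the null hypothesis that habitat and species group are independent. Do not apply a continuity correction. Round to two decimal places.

4.13

Row totals: 35, 76. Column totals: 54, 57. Grand total N = 111.
Expected counts (row total × column total / N):
  Forest, Species A: 35×54/111 = 17.027
  Forest, Species B: 35×57/111 = 17.973
  Grassland, Species A: 76×54/111 = 36.973
  Grassland, Species B: 76×57/111 = 39.027
Contributions (O − E)²/E:
  (22 − 17.027)²/17.027 = 1.4524
  (13 − 17.973)²/17.973 = 1.3760
  (32 − 36.973)²/36.973 = 0.6689
  (44 − 39.027)²/39.027 = 0.6337
χ² = 1.4524 + 1.3760 + 0.6689 + 0.6337 = 4.13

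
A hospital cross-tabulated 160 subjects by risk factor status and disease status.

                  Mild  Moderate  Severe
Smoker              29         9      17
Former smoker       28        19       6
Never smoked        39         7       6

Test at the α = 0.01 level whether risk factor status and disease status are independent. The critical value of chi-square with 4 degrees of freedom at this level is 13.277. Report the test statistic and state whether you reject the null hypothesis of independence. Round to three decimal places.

Row totals: 55, 53, 52. Column totals: 96, 35, 29. Grand total N = 160.
Expected counts (row total × column total / N):
  Smoker, Mild: 55×96/160 = 33.0000
  Smoker, Moderate: 55×35/160 = 12.0312
  Smoker, Severe: 55×29/160 = 9.9688
  Former smoker, Mild: 53×96/160 = 31.8000
  Former smoker, Moderate: 53×35/160 = 11.5938
  Former smoker, Severe: 53×29/160 = 9.6062
  Never smoked, Mild: 52×96/160 = 31.2000
  Never smoked, Moderate: 52×35/160 = 11.3750
  Never smoked, Severe: 52×29/160 = 9.4250
Contributions (O − E)²/E:
  (29 − 33.0000)²/33.0000 = 0.4848
  (9 − 12.0312)²/12.0312 = 0.7637
  (17 − 9.9688)²/9.9688 = 4.9593
  (28 − 31.8000)²/31.8000 = 0.4541
  (19 − 11.5938)²/11.5938 = 4.7311
  (6 − 9.6062)²/9.6062 = 1.3538
  (39 − 31.2000)²/31.2000 = 1.9500
  (7 − 11.3750)²/11.3750 = 1.6827
  (6 − 9.4250)²/9.4250 = 1.2446
χ² = 0.4848 + 0.7637 + 4.9593 + 0.4541 + 4.7311 + 1.3538 + 1.9500 + 1.6827 + 1.2446 = 17.624
df = (3−1)(3−1) = 4. Since 17.624 > 13.277, reject the null hypothesis of independence at α = 0.01.

17.624; reject H₀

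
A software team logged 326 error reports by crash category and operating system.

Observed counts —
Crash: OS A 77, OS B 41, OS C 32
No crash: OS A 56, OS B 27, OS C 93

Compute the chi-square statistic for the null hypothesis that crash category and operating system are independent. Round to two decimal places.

Row totals: 150, 176. Column totals: 133, 68, 125. Grand total N = 326.
Expected counts (row total × column total / N):
  Crash, OS A: 150×133/326 = 61.196
  Crash, OS B: 150×68/326 = 31.288
  Crash, OS C: 150×125/326 = 57.515
  No crash, OS A: 176×133/326 = 71.804
  No crash, OS B: 176×68/326 = 36.712
  No crash, OS C: 176×125/326 = 67.485
Contributions (O − E)²/E:
  (77 − 61.196)²/61.196 = 4.0814
  (41 − 31.288)²/31.288 = 3.0147
  (32 − 57.515)²/57.515 = 11.3191
  (56 − 71.804)²/71.804 = 3.4784
  (27 − 36.712)²/36.712 = 2.5693
  (93 − 67.485)²/67.485 = 9.6468
χ² = 4.0814 + 3.0147 + 11.3191 + 3.4784 + 2.5693 + 9.6468 = 34.11

34.11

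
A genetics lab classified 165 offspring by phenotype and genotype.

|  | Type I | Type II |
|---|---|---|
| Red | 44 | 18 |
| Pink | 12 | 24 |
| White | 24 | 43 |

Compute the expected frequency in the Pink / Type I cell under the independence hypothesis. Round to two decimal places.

Row total (Pink) = 36; column total (Type I) = 80; grand total N = 165.
Expected count = (row total × column total) / N = 36 × 80 / 165 = 17.45.

17.45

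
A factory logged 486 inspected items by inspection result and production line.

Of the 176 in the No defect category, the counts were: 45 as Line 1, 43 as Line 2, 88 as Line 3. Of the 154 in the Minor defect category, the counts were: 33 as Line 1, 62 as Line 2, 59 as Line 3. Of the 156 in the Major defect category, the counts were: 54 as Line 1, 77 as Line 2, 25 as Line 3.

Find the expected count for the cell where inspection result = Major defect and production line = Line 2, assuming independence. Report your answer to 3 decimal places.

Row total (Major defect) = 156; column total (Line 2) = 182; grand total N = 486.
Expected count = (row total × column total) / N = 156 × 182 / 486 = 58.420.

58.420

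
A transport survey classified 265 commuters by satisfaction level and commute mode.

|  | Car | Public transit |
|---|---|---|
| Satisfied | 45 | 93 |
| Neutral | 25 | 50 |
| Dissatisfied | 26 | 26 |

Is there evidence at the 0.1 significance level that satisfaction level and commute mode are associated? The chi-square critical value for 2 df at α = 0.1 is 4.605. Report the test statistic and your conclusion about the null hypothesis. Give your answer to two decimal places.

Row totals: 138, 75, 52. Column totals: 96, 169. Grand total N = 265.
Expected counts (row total × column total / N):
  Satisfied, Car: 138×96/265 = 49.992
  Satisfied, Public transit: 138×169/265 = 88.008
  Neutral, Car: 75×96/265 = 27.170
  Neutral, Public transit: 75×169/265 = 47.830
  Dissatisfied, Car: 52×96/265 = 18.838
  Dissatisfied, Public transit: 52×169/265 = 33.162
Contributions (O − E)²/E:
  (45 − 49.992)²/49.992 = 0.4985
  (93 − 88.008)²/88.008 = 0.2832
  (25 − 27.170)²/27.170 = 0.1733
  (50 − 47.830)²/47.830 = 0.0985
  (26 − 18.838)²/18.838 = 2.7229
  (26 − 33.162)²/33.162 = 1.5468
χ² = 0.4985 + 0.2832 + 0.1733 + 0.0985 + 2.7229 + 1.5468 = 5.32
df = (3−1)(2−1) = 2. Since 5.32 > 4.605, reject the null hypothesis of independence at α = 0.1.

5.32; reject H₀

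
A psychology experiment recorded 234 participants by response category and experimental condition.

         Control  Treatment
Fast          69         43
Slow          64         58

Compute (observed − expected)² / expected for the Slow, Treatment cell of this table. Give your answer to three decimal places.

0.542

Row total (Slow) = 122; column total (Treatment) = 101; N = 234.
Expected count E = 122 × 101 / 234 = 52.6581.
Contribution = (O − E)²/E = (58 − 52.6581)² / 52.6581 = 0.542.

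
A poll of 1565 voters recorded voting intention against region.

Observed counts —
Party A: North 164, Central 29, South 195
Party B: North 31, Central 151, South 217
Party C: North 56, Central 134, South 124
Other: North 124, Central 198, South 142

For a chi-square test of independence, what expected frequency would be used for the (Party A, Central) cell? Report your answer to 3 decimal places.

Row total (Party A) = 388; column total (Central) = 512; grand total N = 1565.
Expected count = (row total × column total) / N = 388 × 512 / 1565 = 126.937.

126.937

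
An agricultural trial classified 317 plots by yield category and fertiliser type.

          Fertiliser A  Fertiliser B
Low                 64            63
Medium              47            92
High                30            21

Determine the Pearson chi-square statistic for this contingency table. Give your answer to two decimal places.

Row totals: 127, 139, 51. Column totals: 141, 176. Grand total N = 317.
Expected counts (row total × column total / N):
  Low, Fertiliser A: 127×141/317 = 56.489
  Low, Fertiliser B: 127×176/317 = 70.511
  Medium, Fertiliser A: 139×141/317 = 61.826
  Medium, Fertiliser B: 139×176/317 = 77.174
  High, Fertiliser A: 51×141/317 = 22.685
  High, Fertiliser B: 51×176/317 = 28.315
Contributions (O − E)²/E:
  (64 − 56.489)²/56.489 = 0.9987
  (63 − 70.511)²/70.511 = 0.8001
  (47 − 61.826)²/61.826 = 3.5553
  (92 − 77.174)²/77.174 = 2.8482
  (30 − 22.685)²/22.685 = 2.3588
  (21 − 28.315)²/28.315 = 1.8898
χ² = 0.9987 + 0.8001 + 3.5553 + 2.8482 + 2.3588 + 1.8898 = 12.45

12.45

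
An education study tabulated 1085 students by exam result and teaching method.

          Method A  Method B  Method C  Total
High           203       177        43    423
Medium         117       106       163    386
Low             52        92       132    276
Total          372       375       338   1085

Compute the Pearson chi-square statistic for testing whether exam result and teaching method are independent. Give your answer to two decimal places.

156.03

Grand total N = 1085.
Expected counts (row total × column total / N):
  High, Method A: 423×372/1085 = 145.029
  High, Method B: 423×375/1085 = 146.198
  High, Method C: 423×338/1085 = 131.773
  Medium, Method A: 386×372/1085 = 132.343
  Medium, Method B: 386×375/1085 = 133.410
  Medium, Method C: 386×338/1085 = 120.247
  Low, Method A: 276×372/1085 = 94.629
  Low, Method B: 276×375/1085 = 95.392
  Low, Method C: 276×338/1085 = 85.980
Contributions (O − E)²/E:
  (203 − 145.029)²/145.029 = 23.1722
  (177 − 146.198)²/146.198 = 6.4896
  (43 − 131.773)²/131.773 = 59.8047
  (117 − 132.343)²/132.343 = 1.7788
  (106 − 133.410)²/133.410 = 5.6316
  (163 − 120.247)²/120.247 = 15.2005
  (52 − 94.629)²/94.629 = 19.2037
  (92 − 95.392)²/95.392 = 0.1206
  (132 − 85.980)²/85.980 = 24.6318
χ² = 23.1722 + 6.4896 + 59.8047 + 1.7788 + 5.6316 + 15.2005 + 19.2037 + 0.1206 + 24.6318 = 156.03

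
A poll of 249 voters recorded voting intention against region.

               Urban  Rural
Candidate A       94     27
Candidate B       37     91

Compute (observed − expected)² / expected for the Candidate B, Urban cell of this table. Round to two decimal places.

Row total (Candidate B) = 128; column total (Urban) = 131; N = 249.
Expected count E = 128 × 131 / 249 = 67.341.
Contribution = (O − E)²/E = (37 − 67.341)² / 67.341 = 13.67.

13.67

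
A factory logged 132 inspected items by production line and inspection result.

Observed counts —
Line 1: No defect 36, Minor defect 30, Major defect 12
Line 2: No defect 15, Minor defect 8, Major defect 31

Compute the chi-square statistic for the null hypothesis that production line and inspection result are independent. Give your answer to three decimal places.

26.285

Row totals: 78, 54. Column totals: 51, 38, 43. Grand total N = 132.
Expected counts (row total × column total / N):
  Line 1, No defect: 78×51/132 = 30.1364
  Line 1, Minor defect: 78×38/132 = 22.4545
  Line 1, Major defect: 78×43/132 = 25.4091
  Line 2, No defect: 54×51/132 = 20.8636
  Line 2, Minor defect: 54×38/132 = 15.5455
  Line 2, Major defect: 54×43/132 = 17.5909
Contributions (O − E)²/E:
  (36 − 30.1364)²/30.1364 = 1.1409
  (30 − 22.4545)²/22.4545 = 2.5356
  (12 − 25.4091)²/25.4091 = 7.0764
  (15 − 20.8636)²/20.8636 = 1.6479
  (8 − 15.5455)²/15.5455 = 3.6624
  (31 − 17.5909)²/17.5909 = 10.2214
χ² = 1.1409 + 2.5356 + 7.0764 + 1.6479 + 3.6624 + 10.2214 = 26.285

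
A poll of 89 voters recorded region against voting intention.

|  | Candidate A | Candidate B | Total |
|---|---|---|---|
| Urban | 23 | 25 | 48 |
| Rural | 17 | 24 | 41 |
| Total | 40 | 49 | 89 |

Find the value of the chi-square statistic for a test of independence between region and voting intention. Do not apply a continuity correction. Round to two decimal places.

0.37

Grand total N = 89.
Expected counts (row total × column total / N):
  Urban, Candidate A: 48×40/89 = 21.573
  Urban, Candidate B: 48×49/89 = 26.427
  Rural, Candidate A: 41×40/89 = 18.427
  Rural, Candidate B: 41×49/89 = 22.573
Contributions (O − E)²/E:
  (23 − 21.573)²/21.573 = 0.0944
  (25 − 26.427)²/26.427 = 0.0771
  (17 − 18.427)²/18.427 = 0.1105
  (24 − 22.573)²/22.573 = 0.0902
χ² = 0.0944 + 0.0771 + 0.1105 + 0.0902 = 0.37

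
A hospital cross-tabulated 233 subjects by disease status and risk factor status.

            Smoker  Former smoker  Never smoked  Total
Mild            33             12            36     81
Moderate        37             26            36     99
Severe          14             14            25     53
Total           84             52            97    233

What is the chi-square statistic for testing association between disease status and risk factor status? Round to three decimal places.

6.244

Grand total N = 233.
Expected counts (row total × column total / N):
  Mild, Smoker: 81×84/233 = 29.2017
  Mild, Former smoker: 81×52/233 = 18.0773
  Mild, Never smoked: 81×97/233 = 33.7210
  Moderate, Smoker: 99×84/233 = 35.6910
  Moderate, Former smoker: 99×52/233 = 22.0944
  Moderate, Never smoked: 99×97/233 = 41.2146
  Severe, Smoker: 53×84/233 = 19.1073
  Severe, Former smoker: 53×52/233 = 11.8283
  Severe, Never smoked: 53×97/233 = 22.0644
Contributions (O − E)²/E:
  (33 − 29.2017)²/29.2017 = 0.4940
  (12 − 18.0773)²/18.0773 = 2.0431
  (36 − 33.7210)²/33.7210 = 0.1540
  (37 − 35.6910)²/35.6910 = 0.0480
  (26 − 22.0944)²/22.0944 = 0.6904
  (36 − 41.2146)²/41.2146 = 0.6598
  (14 − 19.1073)²/19.1073 = 1.3652
  (14 − 11.8283)²/11.8283 = 0.3987
  (25 − 22.0644)²/22.0644 = 0.3906
χ² = 0.4940 + 2.0431 + 0.1540 + 0.0480 + 0.6904 + 0.6598 + 1.3652 + 0.3987 + 0.3906 = 6.244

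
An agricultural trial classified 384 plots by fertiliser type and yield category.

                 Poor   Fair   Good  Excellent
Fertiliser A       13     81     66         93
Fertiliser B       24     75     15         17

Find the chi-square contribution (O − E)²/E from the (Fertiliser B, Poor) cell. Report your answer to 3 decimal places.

Row total (Fertiliser B) = 131; column total (Poor) = 37; N = 384.
Expected count E = 131 × 37 / 384 = 12.62240.
Contribution = (O − E)²/E = (24 − 12.62240)² / 12.62240 = 10.256.

10.256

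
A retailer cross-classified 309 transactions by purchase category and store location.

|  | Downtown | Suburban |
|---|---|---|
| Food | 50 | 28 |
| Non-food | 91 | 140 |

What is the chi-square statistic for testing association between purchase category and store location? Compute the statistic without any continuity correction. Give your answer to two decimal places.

14.35

Row totals: 78, 231. Column totals: 141, 168. Grand total N = 309.
Expected counts (row total × column total / N):
  Food, Downtown: 78×141/309 = 35.5922
  Food, Suburban: 78×168/309 = 42.4078
  Non-food, Downtown: 231×141/309 = 105.4078
  Non-food, Suburban: 231×168/309 = 125.5922
Contributions (O − E)²/E:
  (50 − 35.5922)²/35.5922 = 5.8323
  (28 − 42.4078)²/42.4078 = 4.8950
  (91 − 105.4078)²/105.4078 = 1.9693
  (140 − 125.5922)²/125.5922 = 1.6528
χ² = 5.8323 + 4.8950 + 1.9693 + 1.6528 = 14.35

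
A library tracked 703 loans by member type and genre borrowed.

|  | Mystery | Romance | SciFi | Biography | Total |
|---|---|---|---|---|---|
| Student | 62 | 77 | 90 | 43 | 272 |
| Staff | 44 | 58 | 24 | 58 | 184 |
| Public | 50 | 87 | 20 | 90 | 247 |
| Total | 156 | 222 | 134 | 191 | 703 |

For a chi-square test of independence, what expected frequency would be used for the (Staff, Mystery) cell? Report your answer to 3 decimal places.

40.831

Row total (Staff) = 184; column total (Mystery) = 156; grand total N = 703.
Expected count = (row total × column total) / N = 184 × 156 / 703 = 40.831.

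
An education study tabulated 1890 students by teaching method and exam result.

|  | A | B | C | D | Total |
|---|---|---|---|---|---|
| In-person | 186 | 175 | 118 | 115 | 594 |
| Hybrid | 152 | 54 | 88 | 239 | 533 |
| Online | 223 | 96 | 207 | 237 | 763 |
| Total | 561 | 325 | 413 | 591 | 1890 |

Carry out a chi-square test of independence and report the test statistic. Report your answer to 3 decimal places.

153.815

Grand total N = 1890.
Expected counts (row total × column total / N):
  In-person, A: 594×561/1890 = 176.3143
  In-person, B: 594×325/1890 = 102.1429
  In-person, C: 594×413/1890 = 129.8000
  In-person, D: 594×591/1890 = 185.7429
  Hybrid, A: 533×561/1890 = 158.2079
  Hybrid, B: 533×325/1890 = 91.6534
  Hybrid, C: 533×413/1890 = 116.4704
  Hybrid, D: 533×591/1890 = 166.6683
  Online, A: 763×561/1890 = 226.4778
  Online, B: 763×325/1890 = 131.2037
  Online, C: 763×413/1890 = 166.7296
  Online, D: 763×591/1890 = 238.5889
Contributions (O − E)²/E:
  (186 − 176.3143)²/176.3143 = 0.5321
  (175 − 102.1429)²/102.1429 = 51.9679
  (118 − 129.8000)²/129.8000 = 1.0727
  (115 − 185.7429)²/185.7429 = 26.9435
  (152 − 158.2079)²/158.2079 = 0.2436
  (54 − 91.6534)²/91.6534 = 15.4689
  (88 − 116.4704)²/116.4704 = 6.9594
  (239 − 166.6683)²/166.6683 = 31.3909
  (223 − 226.4778)²/226.4778 = 0.0534
  (96 − 131.2037)²/131.2037 = 9.4456
  (207 − 166.7296)²/166.7296 = 9.7266
  (237 − 238.5889)²/238.5889 = 0.0106
χ² = 0.5321 + 51.9679 + 1.0727 + 26.9435 + 0.2436 + 15.4689 + 6.9594 + 31.3909 + 0.0534 + 9.4456 + 9.7266 + 0.0106 = 153.815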